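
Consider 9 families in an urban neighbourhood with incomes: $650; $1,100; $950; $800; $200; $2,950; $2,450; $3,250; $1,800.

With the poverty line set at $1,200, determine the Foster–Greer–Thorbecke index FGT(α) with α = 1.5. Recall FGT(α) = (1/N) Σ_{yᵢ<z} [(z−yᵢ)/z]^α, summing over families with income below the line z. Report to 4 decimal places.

0.1536

Poor units: $200, $650, $800, $950, $1,100 (q = 5 of N = 9).
Relative gaps: (1200−200)/1200 = 0.8333; (1200−650)/1200 = 0.4583; (1200−800)/1200 = 0.3333; (1200−950)/1200 = 0.2083; (1200−1100)/1200 = 0.0833.
Raised to α = 1.5: 0.76073; 0.31029; 0.19245; 0.09509; 0.02406.
Sum = 1.382616; FGT(1.5) = 1.382616 / 9 = 0.1536.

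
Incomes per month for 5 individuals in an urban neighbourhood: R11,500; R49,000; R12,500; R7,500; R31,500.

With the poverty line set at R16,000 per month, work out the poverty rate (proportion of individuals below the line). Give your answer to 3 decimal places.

0.600

3 of the 5 individuals have income below R16,000.
H = 3/5 = 0.600.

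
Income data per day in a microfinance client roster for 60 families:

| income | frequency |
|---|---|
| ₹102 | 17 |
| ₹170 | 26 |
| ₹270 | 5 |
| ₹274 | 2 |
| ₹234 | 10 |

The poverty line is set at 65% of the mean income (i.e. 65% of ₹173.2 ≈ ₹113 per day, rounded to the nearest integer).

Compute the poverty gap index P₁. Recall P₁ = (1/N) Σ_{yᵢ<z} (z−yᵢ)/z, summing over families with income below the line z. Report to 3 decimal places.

0.028

Below z: 17×₹102 (q = 17 of N = 60).
Relative gaps: (113−102)/113 = 0.0973 (×17).
Sum of shortfalls = 1.654867; P₁ averages over all N: 1.654867 / 60 = 0.028.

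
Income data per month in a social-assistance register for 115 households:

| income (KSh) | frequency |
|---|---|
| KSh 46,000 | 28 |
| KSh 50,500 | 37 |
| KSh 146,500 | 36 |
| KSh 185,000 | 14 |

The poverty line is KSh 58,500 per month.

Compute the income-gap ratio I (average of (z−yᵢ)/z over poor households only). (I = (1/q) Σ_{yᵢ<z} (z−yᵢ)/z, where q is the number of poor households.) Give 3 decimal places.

0.170

Below z: 28×KSh 46,000, 37×KSh 50,500 (q = 65 of N = 115).
Shortfall ratios (z−y)/z: 0.2137 (×28), 0.1368 (×37); sum = 11.042735.
The income-gap ratio divides by q (the poor only): 11.042735 / 65 = 0.170.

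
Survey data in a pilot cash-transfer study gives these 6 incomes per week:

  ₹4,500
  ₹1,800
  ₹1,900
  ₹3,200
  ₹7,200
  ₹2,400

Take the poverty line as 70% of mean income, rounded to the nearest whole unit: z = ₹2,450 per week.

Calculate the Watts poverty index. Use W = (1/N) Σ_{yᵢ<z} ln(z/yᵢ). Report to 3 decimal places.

Incomes under z: ₹1,800, ₹1,900, ₹2,400 (q = 3 of N = 6).
Log gaps: ln(2450/1800) = 0.3083; ln(2450/1900) = 0.2542; ln(2450/2400) = 0.0206.
W = 0.583155 / 6 = 0.097.

0.097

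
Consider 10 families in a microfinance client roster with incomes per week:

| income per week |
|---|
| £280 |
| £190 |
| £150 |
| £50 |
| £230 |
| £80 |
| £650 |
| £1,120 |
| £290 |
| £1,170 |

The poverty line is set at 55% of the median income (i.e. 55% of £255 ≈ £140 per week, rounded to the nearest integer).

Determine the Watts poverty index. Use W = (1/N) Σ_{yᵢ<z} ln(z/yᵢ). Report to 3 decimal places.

Incomes under z: £50, £80 (q = 2 of N = 10).
Log gaps: ln(140/50) = 1.0296; ln(140/80) = 0.5596.
W = 1.589235 / 10 = 0.159.

0.159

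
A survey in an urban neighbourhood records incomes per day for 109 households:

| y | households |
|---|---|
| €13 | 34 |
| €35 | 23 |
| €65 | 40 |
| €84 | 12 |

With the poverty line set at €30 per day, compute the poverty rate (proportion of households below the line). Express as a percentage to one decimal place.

34 of the 109 households have income below €30.
H = 34/109 = 31.2%.

31.2%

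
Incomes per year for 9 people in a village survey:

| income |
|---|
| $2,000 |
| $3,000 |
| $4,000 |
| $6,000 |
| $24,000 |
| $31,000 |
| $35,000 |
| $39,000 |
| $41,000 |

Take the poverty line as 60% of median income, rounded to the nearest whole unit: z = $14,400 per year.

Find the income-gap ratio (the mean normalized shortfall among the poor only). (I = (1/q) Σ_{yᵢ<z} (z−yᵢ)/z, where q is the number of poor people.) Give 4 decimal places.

Below the line: $2,000, $3,000, $4,000, $6,000 (q = 4 of N = 9).
Shortfall ratios (z−y)/z: 0.8611, 0.7917, 0.7222, 0.5833; sum = 2.958333.
I averages over the q = 4 poor units only: 2.958333 / 4 = 0.7396.

0.7396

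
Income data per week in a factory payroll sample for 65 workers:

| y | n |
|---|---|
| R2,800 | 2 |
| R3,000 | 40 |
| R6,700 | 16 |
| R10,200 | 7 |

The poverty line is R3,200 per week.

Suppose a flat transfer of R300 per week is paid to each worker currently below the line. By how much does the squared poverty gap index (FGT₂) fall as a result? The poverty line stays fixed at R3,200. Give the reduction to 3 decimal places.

Before: below the line — 2×R2,800, 40×R3,000; squared poverty gap index (FGT₂) = 0.00288.
After the R300 transfer: below the line — 2×R3,100; squared poverty gap index (FGT₂) = 0.00003.
Reduction = 0.00288 − 0.00003 = 0.003.

0.003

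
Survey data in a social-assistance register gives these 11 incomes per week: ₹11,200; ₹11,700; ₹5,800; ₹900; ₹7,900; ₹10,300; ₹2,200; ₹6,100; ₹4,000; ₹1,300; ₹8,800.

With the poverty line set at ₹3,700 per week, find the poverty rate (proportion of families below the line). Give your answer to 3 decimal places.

0.273

3 of the 11 families have income below ₹3,700.
H = 3/11 = 0.273.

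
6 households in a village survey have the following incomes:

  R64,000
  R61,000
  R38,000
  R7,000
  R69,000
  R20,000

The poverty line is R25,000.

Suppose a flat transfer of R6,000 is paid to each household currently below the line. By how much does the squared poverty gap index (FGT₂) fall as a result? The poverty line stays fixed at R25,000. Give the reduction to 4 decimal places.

Before: below the line — R7,000, R20,000; squared poverty gap index (FGT₂) = 0.093067.
After the R6,000 transfer: below the line — R13,000; squared poverty gap index (FGT₂) = 0.038400.
Reduction = 0.093067 − 0.038400 = 0.0547.

0.0547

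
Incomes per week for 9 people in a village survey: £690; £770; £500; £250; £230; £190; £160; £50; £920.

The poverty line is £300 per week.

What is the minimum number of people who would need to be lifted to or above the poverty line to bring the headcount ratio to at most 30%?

5 of the 9 people are poor, so H = 5/9 = 0.556.
A headcount ratio of at most 30% allows at most ⌊0.30 × 9⌋ = 2 poor people.
So at least 5 − 2 = 3 must be lifted.

3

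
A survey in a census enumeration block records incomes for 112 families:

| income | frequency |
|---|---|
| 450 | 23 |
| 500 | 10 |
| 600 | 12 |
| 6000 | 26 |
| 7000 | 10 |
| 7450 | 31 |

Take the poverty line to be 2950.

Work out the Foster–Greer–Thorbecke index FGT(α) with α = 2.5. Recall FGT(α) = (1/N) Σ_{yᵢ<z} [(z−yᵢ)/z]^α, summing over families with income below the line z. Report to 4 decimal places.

0.2526

Poor units: 23×450, 10×500, 12×600 (q = 45 of N = 112).
Gap ratios (z−y)/z: (2950−450)/2950 = 0.8475 (×23); (2950−500)/2950 = 0.8305 (×10); (2950−600)/2950 = 0.7966 (×12).
Raised to α = 2.5: 0.66114 (×23); 0.62858 (×10); 0.56639 (×12).
Sum = 28.288734; FGT(2.5) = 28.288734 / 112 = 0.2526.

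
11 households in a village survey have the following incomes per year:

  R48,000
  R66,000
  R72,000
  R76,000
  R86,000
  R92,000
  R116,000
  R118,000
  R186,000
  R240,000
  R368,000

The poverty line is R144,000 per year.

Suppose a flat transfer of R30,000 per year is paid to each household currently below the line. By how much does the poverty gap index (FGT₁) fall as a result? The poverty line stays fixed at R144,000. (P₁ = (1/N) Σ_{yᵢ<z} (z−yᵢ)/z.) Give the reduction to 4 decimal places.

Before: below the line — R48,000, R66,000, R72,000, R76,000, R86,000, R92,000, R116,000, R118,000; poverty gap index (FGT₁) = 0.301768.
After the R30,000 transfer: below the line — R78,000, R96,000, R102,000, R106,000, R116,000, R122,000; poverty gap index (FGT₁) = 0.154040.
Reduction = 0.301768 − 0.154040 = 0.1477.

0.1477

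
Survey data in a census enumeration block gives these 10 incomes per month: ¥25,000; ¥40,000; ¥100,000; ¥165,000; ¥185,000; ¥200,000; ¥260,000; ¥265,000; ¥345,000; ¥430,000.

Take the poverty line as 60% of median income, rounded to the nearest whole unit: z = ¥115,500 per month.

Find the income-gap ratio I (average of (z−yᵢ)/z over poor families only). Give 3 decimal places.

0.524

Poor units: ¥25,000, ¥40,000, ¥100,000 (q = 3 of N = 10).
Shortfall ratios (z−y)/z: 0.7835, 0.6537, 0.1342; sum = 1.571429.
I averages over the q = 3 poor units only: 1.571429 / 3 = 0.524.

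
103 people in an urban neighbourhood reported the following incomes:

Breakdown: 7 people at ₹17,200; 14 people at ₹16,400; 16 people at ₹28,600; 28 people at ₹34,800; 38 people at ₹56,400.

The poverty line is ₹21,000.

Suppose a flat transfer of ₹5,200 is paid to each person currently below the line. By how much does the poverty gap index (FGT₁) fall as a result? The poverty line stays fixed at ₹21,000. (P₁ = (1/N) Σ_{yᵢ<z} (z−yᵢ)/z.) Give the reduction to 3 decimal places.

Before: below the line — 14×₹16,400, 7×₹17,200; poverty gap index (FGT₁) = 0.04207.
After the ₹5,200 transfer: below the line — none; poverty gap index (FGT₁) = 0.00000.
Reduction = 0.04207 − 0.00000 = 0.042.

0.042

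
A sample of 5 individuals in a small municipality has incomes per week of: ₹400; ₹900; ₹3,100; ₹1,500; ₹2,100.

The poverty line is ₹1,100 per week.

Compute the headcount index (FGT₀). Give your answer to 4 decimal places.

2 of the 5 individuals have income below ₹1,100.
H = 2/5 = 0.4000.

0.4000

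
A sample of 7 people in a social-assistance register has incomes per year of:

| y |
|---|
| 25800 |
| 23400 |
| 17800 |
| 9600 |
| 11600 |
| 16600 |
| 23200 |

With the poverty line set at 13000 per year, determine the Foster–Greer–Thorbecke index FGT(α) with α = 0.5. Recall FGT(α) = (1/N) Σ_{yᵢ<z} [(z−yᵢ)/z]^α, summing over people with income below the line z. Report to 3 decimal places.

0.120

Below z: 9600, 11600 (q = 2 of N = 7).
Relative gaps: (13000−9600)/13000 = 0.2615; (13000−11600)/13000 = 0.1077.
Raised to α = 0.5: 0.51141; 0.32817.
Sum = 0.839573; FGT(0.5) = 0.839573 / 7 = 0.120.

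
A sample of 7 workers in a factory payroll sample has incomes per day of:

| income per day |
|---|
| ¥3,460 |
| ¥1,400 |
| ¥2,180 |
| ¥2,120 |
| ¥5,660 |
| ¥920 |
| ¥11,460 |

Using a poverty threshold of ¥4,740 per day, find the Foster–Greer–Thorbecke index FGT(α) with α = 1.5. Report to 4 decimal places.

0.3233

Poor units: ¥920, ¥1,400, ¥2,120, ¥2,180, ¥3,460 (q = 5 of N = 7).
Normalized shortfalls: (4740−920)/4740 = 0.8059; (4740−1400)/4740 = 0.7046; (4740−2120)/4740 = 0.5527; (4740−2180)/4740 = 0.5401; (4740−3460)/4740 = 0.2700.
Raised to α = 1.5: 0.72348; 0.59150; 0.41095; 0.39691; 0.14033.
Sum = 2.263163; FGT(1.5) = 2.263163 / 7 = 0.3233.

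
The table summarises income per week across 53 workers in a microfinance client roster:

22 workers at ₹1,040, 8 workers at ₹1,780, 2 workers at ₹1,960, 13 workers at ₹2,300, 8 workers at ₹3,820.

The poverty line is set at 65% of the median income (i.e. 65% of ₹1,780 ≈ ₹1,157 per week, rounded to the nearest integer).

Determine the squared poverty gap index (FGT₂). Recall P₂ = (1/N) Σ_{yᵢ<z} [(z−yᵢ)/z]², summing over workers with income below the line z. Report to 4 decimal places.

0.0042

Poor units: 22×₹1,040 (q = 22 of N = 53).
Normalized shortfalls: (1157−1040)/1157 = 0.1011 (×22).
Squared: 0.0102 (×22).
Sum = 0.224972; P₂ = 0.224972 / 53 = 0.0042.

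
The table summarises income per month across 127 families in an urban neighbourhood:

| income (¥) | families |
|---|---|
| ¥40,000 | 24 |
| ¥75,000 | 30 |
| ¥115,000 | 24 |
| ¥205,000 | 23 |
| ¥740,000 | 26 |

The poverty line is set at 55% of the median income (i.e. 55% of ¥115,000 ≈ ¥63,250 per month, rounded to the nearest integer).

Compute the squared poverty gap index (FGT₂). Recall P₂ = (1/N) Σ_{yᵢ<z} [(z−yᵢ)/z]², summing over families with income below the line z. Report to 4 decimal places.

0.0255

Poor units: 24×¥40,000 (q = 24 of N = 127).
Relative gaps: (63250−40000)/63250 = 0.3676 (×24).
Squared: 0.1351 (×24).
Sum = 3.242919; P₂ = 3.242919 / 127 = 0.0255.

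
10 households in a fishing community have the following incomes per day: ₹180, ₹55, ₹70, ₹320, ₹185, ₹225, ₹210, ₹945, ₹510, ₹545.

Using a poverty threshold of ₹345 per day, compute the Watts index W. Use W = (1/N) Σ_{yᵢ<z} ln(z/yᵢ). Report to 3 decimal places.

Incomes under z: ₹55, ₹70, ₹180, ₹185, ₹210, ₹225, ₹320 (q = 7 of N = 10).
Log shortfalls: ln(345/55) = 1.8362; ln(345/70) = 1.5950; ln(345/180) = 0.6506; ln(345/185) = 0.6232; ln(345/210) = 0.4964; ln(345/225) = 0.4274; ln(345/320) = 0.0752.
W = 5.704141 / 10 = 0.570.

0.570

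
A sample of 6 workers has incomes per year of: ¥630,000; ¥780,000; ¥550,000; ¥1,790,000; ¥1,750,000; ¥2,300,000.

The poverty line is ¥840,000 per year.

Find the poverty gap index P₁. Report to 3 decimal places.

0.111

Below z: ¥550,000, ¥630,000, ¥780,000 (q = 3 of N = 6).
Gap ratios (z−y)/z: (840000−550000)/840000 = 0.3452; (840000−630000)/840000 = 0.2500; (840000−780000)/840000 = 0.0714.
Sum of shortfalls = 0.666667; P₁ averages over all N: 0.666667 / 6 = 0.111.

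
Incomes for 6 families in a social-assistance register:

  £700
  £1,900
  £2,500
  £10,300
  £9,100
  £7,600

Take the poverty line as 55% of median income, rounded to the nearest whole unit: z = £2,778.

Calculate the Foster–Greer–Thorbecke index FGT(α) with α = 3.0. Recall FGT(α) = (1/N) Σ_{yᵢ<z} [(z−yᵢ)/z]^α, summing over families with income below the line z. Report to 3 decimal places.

Incomes under z: £700, £1,900, £2,500 (q = 3 of N = 6).
Shortfall ratios: (2778−700)/2778 = 0.7480; (2778−1900)/2778 = 0.3161; (2778−2500)/2778 = 0.1001.
Raised to α = 3.0: 0.41854; 0.03157; 0.00100.
Sum = 0.451116; FGT(3.0) = 0.451116 / 6 = 0.075.

0.075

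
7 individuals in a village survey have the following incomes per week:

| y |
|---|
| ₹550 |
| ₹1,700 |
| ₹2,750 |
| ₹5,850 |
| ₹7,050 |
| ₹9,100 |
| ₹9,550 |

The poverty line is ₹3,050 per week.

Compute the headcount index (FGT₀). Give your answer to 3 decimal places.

0.429

3 of the 7 individuals have income below ₹3,050.
H = 3/7 = 0.429.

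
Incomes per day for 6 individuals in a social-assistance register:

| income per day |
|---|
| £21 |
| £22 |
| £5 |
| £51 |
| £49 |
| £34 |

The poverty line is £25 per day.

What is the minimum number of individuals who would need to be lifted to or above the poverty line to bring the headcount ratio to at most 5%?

3

Currently q = 3 of N = 6 are below the line (H = 0.500).
A headcount ratio of at most 5% allows at most ⌊0.05 × 6⌋ = 0 poor individuals.
So at least 3 − 0 = 3 must be lifted.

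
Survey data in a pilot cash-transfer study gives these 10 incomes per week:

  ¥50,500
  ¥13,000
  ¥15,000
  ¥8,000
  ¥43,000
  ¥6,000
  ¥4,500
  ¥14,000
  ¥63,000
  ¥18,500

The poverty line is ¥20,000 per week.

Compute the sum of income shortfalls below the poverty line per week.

¥61,000

Below z: ¥4,500, ¥6,000, ¥8,000, ¥13,000, ¥14,000, ¥15,000, ¥18,500 (q = 7 of N = 10).
Individual gaps: 20000−4500 = 15500; 20000−6000 = 14000; 20000−8000 = 12000; 20000−13000 = 7000; 20000−14000 = 6000; 20000−15000 = 5000; 20000−18500 = 1500.
Aggregate gap = ¥61,000.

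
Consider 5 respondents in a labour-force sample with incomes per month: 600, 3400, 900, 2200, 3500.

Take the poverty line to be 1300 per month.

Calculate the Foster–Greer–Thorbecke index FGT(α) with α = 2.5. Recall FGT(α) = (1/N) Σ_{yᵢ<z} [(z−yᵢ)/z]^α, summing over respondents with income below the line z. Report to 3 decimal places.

Below the line: 600, 900 (q = 2 of N = 5).
Relative gaps: (1300−600)/1300 = 0.5385; (1300−900)/1300 = 0.3077.
Raised to α = 2.5: 0.21276; 0.05252.
Sum = 0.265274; FGT(2.5) = 0.265274 / 5 = 0.053.

0.053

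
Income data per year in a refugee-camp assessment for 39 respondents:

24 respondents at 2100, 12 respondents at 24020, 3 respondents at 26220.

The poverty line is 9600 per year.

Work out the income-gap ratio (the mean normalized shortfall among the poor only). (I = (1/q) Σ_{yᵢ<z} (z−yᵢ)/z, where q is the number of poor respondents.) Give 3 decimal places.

0.781

Below z: 24×2100 (q = 24 of N = 39).
Shortfall ratios (z−y)/z: 0.7812 (×24); sum = 18.750000.
I averages over the q = 24 poor units only: 18.750000 / 24 = 0.781.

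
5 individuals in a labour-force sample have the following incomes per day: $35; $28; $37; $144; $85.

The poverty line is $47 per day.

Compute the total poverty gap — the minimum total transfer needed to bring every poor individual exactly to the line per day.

$41

Incomes under z: $28, $35, $37 (q = 3 of N = 5).
Individual gaps: 47−28 = 19; 47−35 = 12; 47−37 = 10.
Aggregate gap = $41.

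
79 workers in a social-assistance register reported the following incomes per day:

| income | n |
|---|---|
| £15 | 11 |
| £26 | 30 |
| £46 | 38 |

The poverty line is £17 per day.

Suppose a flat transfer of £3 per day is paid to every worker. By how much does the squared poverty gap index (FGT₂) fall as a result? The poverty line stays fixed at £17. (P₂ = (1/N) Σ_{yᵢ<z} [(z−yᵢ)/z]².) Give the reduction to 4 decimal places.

0.0019

Before: below the line — 11×£15; squared poverty gap index (FGT₂) = 0.001927.
After the £3 transfer: below the line — none; squared poverty gap index (FGT₂) = 0.000000.
Reduction = 0.001927 − 0.000000 = 0.0019.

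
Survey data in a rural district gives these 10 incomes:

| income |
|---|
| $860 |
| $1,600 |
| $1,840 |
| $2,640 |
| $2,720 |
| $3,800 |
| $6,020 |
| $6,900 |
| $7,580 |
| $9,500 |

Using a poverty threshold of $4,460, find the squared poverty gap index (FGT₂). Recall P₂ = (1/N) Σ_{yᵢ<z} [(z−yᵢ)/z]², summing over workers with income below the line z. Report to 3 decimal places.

0.175

Incomes under z: $860, $1,600, $1,840, $2,640, $2,720, $3,800 (q = 6 of N = 10).
Shortfall ratios: (4460−860)/4460 = 0.8072; (4460−1600)/4460 = 0.6413; (4460−1840)/4460 = 0.5874; (4460−2640)/4460 = 0.4081; (4460−2720)/4460 = 0.3901; (4460−3800)/4460 = 0.1480.
Squared: 0.6515; 0.4112; 0.3451; 0.1665; 0.1522; 0.0219.
Sum = 1.748457; P₂ = 1.748457 / 10 = 0.175.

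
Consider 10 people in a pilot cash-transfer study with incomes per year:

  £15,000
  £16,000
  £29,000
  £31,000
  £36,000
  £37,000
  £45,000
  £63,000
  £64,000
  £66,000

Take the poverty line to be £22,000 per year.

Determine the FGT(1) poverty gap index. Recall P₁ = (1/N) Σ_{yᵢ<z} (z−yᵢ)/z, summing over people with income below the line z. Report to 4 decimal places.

Poor units: £15,000, £16,000 (q = 2 of N = 10).
Gap ratios (z−y)/z: (22000−15000)/22000 = 0.3182; (22000−16000)/22000 = 0.2727.
Σ = 0.590909. Dividing by the full population N = 10 gives P₁ = 0.0591.

0.0591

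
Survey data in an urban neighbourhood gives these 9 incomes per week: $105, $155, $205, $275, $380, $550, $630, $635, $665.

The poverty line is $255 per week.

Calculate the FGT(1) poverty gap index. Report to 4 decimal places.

Below z: $105, $155, $205 (q = 3 of N = 9).
Gap ratios (z−y)/z: (255−105)/255 = 0.5882; (255−155)/255 = 0.3922; (255−205)/255 = 0.1961.
Sum of shortfalls = 1.176471; P₁ averages over all N: 1.176471 / 9 = 0.1307.

0.1307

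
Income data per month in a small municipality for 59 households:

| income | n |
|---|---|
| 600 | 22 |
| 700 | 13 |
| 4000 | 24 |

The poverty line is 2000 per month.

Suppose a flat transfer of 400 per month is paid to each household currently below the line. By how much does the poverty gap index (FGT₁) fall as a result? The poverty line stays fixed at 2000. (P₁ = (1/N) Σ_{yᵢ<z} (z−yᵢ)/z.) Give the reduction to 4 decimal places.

0.1186

Before: below the line — 22×600, 13×700; poverty gap index (FGT₁) = 0.404237.
After the 400 transfer: below the line — 22×1000, 13×1100; poverty gap index (FGT₁) = 0.285593.
Reduction = 0.404237 − 0.285593 = 0.1186.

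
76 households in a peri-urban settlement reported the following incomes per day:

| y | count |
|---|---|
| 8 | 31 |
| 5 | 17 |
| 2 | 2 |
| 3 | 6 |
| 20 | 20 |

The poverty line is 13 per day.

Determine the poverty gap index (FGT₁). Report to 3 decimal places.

Below the line: 2×2, 6×3, 17×5, 31×8 (q = 56 of N = 76).
Normalized shortfalls: (13−2)/13 = 0.8462 (×2); (13−3)/13 = 0.7692 (×6); (13−5)/13 = 0.6154 (×17); (13−8)/13 = 0.3846 (×31).
Sum of shortfalls = 28.692308; P₁ averages over all N: 28.692308 / 76 = 0.378.

0.378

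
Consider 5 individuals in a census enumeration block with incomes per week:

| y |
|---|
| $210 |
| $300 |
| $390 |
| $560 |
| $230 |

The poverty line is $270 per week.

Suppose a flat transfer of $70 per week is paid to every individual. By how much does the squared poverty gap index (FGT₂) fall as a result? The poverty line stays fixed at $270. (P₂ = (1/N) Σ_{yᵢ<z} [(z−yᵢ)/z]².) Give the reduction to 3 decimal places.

0.014

Before: below the line — $210, $230; squared poverty gap index (FGT₂) = 0.01427.
After the $70 transfer: below the line — none; squared poverty gap index (FGT₂) = 0.00000.
Reduction = 0.01427 − 0.00000 = 0.014.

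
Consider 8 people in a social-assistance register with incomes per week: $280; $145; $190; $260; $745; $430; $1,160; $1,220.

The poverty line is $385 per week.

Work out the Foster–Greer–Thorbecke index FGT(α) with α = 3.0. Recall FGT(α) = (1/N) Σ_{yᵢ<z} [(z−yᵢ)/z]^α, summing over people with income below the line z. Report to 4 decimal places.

0.0533

Incomes under z: $145, $190, $260, $280 (q = 4 of N = 8).
Relative gaps: (385−145)/385 = 0.6234; (385−190)/385 = 0.5065; (385−260)/385 = 0.3247; (385−280)/385 = 0.2727.
Raised to α = 3.0: 0.24224; 0.12993; 0.03423; 0.02029.
Sum = 0.426688; FGT(3.0) = 0.426688 / 8 = 0.0533.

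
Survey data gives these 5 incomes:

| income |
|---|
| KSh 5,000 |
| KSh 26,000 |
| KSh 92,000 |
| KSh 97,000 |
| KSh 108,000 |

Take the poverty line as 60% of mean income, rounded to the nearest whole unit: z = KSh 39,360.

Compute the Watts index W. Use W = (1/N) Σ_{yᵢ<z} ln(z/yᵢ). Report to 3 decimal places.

Incomes under z: KSh 5,000, KSh 26,000 (q = 2 of N = 5).
Log gaps: ln(39360/5000) = 2.0633; ln(39360/26000) = 0.4147.
W = 2.477966 / 5 = 0.496.

0.496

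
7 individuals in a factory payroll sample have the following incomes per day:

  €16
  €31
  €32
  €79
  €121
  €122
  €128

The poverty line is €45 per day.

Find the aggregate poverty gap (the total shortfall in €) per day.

€56

Poor units: €16, €31, €32 (q = 3 of N = 7).
Individual gaps: 45−16 = 29; 45−31 = 14; 45−32 = 13.
Aggregate gap = €56.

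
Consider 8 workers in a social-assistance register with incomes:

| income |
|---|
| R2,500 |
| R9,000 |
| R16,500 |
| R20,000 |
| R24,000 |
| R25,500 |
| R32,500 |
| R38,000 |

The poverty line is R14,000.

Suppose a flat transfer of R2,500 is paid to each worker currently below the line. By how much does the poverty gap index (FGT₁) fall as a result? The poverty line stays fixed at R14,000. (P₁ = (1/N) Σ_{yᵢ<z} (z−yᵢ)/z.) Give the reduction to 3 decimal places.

0.045

Before: below the line — R2,500, R9,000; poverty gap index (FGT₁) = 0.14732.
After the R2,500 transfer: below the line — R5,000, R11,500; poverty gap index (FGT₁) = 0.10268.
Reduction = 0.14732 − 0.10268 = 0.045.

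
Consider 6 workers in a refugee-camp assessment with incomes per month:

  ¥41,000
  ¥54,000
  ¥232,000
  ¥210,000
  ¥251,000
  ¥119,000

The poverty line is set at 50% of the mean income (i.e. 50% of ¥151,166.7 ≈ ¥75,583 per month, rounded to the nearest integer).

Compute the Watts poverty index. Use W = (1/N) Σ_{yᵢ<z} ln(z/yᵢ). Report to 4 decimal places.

0.1580

Poor units: ¥41,000, ¥54,000 (q = 2 of N = 6).
ln(z/y) terms: ln(75583/41000) = 0.6117; ln(75583/54000) = 0.3362.
W = 0.947907 / 6 = 0.1580.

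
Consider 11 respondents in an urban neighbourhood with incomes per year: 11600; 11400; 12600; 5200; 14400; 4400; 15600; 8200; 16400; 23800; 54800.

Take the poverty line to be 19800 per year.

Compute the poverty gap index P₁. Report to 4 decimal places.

0.3600

Poor units: 4400, 5200, 8200, 11400, 11600, 12600, 14400, 15600, 16400 (q = 9 of N = 11).
Relative gaps: (19800−4400)/19800 = 0.7778; (19800−5200)/19800 = 0.7374; (19800−8200)/19800 = 0.5859; (19800−11400)/19800 = 0.4242; (19800−11600)/19800 = 0.4141; (19800−12600)/19800 = 0.3636; (19800−14400)/19800 = 0.2727; (19800−15600)/19800 = 0.2121; (19800−16400)/19800 = 0.1717.
Sum of shortfalls = 3.959596; P₁ averages over all N: 3.959596 / 11 = 0.3600.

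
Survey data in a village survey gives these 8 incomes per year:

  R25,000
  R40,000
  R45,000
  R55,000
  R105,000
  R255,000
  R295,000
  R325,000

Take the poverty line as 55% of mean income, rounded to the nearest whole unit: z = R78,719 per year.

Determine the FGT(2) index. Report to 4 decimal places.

0.1227

Below z: R25,000, R40,000, R45,000, R55,000 (q = 4 of N = 8).
Shortfall ratios: (78719−25000)/78719 = 0.6824; (78719−40000)/78719 = 0.4919; (78719−45000)/78719 = 0.4283; (78719−55000)/78719 = 0.3013.
Squared: 0.4657; 0.2419; 0.1835; 0.0908.
Sum = 0.981889; P₂ = 0.981889 / 8 = 0.1227.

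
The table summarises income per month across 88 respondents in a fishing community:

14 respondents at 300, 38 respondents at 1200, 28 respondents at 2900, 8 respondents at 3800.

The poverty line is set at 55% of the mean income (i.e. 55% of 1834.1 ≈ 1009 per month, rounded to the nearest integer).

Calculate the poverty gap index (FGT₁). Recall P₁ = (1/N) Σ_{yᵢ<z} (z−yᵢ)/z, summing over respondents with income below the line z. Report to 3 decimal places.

Below the line: 14×300 (q = 14 of N = 88).
Relative gaps: (1009−300)/1009 = 0.7027 (×14).
Sum of shortfalls = 9.837463; P₁ averages over all N: 9.837463 / 88 = 0.112.

0.112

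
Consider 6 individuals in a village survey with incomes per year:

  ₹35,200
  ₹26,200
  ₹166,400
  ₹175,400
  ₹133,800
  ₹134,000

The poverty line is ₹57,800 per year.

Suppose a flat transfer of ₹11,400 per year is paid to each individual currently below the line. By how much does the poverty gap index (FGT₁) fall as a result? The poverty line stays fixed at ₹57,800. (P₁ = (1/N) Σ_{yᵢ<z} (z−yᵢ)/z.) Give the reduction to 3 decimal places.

0.066

Before: below the line — ₹26,200, ₹35,200; poverty gap index (FGT₁) = 0.15629.
After the ₹11,400 transfer: below the line — ₹37,600, ₹46,600; poverty gap index (FGT₁) = 0.09054.
Reduction = 0.15629 − 0.09054 = 0.066.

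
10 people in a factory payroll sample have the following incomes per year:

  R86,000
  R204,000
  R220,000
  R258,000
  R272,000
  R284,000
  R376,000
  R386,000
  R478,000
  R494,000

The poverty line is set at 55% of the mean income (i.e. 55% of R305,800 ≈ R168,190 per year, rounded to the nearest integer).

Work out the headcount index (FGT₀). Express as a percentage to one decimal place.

1 of the 10 people have income below R168,190.
H = 1/10 = 10.0%.

10.0%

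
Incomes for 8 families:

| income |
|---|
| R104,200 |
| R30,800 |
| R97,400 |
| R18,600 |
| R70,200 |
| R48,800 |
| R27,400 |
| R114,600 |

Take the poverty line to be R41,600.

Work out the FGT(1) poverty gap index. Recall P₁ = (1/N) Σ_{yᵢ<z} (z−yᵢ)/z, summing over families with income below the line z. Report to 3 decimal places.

0.144

Below the line: R18,600, R27,400, R30,800 (q = 3 of N = 8).
Normalized shortfalls: (41600−18600)/41600 = 0.5529; (41600−27400)/41600 = 0.3413; (41600−30800)/41600 = 0.2596.
Sum of shortfalls = 1.153846; P₁ averages over all N: 1.153846 / 8 = 0.144.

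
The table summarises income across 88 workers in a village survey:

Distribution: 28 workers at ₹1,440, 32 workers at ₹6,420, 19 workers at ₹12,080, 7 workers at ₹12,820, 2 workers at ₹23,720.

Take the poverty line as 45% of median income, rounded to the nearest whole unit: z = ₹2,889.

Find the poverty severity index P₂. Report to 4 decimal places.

0.0800

Below z: 28×₹1,440 (q = 28 of N = 88).
Normalized shortfalls: (2889−1440)/2889 = 0.5016 (×28).
Squared: 0.2516 (×28).
Sum = 7.043682; P₂ = 7.043682 / 88 = 0.0800.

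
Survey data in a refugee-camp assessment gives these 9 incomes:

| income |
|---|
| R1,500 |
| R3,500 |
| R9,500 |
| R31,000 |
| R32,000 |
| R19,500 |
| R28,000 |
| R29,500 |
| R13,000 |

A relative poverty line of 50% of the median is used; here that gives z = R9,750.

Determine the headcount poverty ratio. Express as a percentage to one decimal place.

3 of the 9 individuals have income below R9,750.
H = 3/9 = 33.3%.

33.3%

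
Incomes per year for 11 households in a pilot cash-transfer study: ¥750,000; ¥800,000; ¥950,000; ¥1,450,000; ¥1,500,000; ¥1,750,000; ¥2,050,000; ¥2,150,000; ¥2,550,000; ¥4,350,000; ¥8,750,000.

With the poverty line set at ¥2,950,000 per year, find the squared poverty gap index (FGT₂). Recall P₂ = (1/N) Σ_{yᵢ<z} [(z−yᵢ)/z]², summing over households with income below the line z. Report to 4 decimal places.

0.2180

Below z: ¥750,000, ¥800,000, ¥950,000, ¥1,450,000, ¥1,500,000, ¥1,750,000, ¥2,050,000, ¥2,150,000, ¥2,550,000 (q = 9 of N = 11).
Shortfall ratios: (2950000−750000)/2950000 = 0.7458; (2950000−800000)/2950000 = 0.7288; (2950000−950000)/2950000 = 0.6780; (2950000−1450000)/2950000 = 0.5085; (2950000−1500000)/2950000 = 0.4915; (2950000−1750000)/2950000 = 0.4068; (2950000−2050000)/2950000 = 0.3051; (2950000−2150000)/2950000 = 0.2712; (2950000−2550000)/2950000 = 0.1356.
Squared: 0.5562; 0.5312; 0.4596; 0.2585; 0.2416; 0.1655; 0.0931; 0.0735; 0.0184.
Sum = 2.397587; P₂ = 2.397587 / 11 = 0.2180.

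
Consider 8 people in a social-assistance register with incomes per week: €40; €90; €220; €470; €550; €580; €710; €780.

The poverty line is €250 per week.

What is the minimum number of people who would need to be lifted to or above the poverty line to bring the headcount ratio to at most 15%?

2

Currently q = 3 of N = 8 are below the line (H = 0.375).
A headcount ratio of at most 15% allows at most ⌊0.15 × 8⌋ = 1 poor people.
So at least 3 − 1 = 2 must be lifted.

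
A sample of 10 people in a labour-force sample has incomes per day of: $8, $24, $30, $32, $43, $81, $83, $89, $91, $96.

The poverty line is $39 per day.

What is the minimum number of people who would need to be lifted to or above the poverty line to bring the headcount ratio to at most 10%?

Currently q = 4 of N = 10 are below the line (H = 0.400).
A headcount ratio of at most 10% allows at most ⌊0.10 × 10⌋ = 1 poor people.
So at least 4 − 1 = 3 must be lifted.

3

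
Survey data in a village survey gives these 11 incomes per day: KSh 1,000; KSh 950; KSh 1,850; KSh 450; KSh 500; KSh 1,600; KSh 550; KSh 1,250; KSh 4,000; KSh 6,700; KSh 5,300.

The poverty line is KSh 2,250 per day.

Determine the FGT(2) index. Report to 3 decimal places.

Poor units: KSh 450, KSh 500, KSh 550, KSh 950, KSh 1,000, KSh 1,250, KSh 1,600, KSh 1,850 (q = 8 of N = 11).
Relative gaps: (2250−450)/2250 = 0.8000; (2250−500)/2250 = 0.7778; (2250−550)/2250 = 0.7556; (2250−950)/2250 = 0.5778; (2250−1000)/2250 = 0.5556; (2250−1250)/2250 = 0.4444; (2250−1600)/2250 = 0.2889; (2250−1850)/2250 = 0.1778.
Squared: 0.6400; 0.6049; 0.5709; 0.3338; 0.3086; 0.1975; 0.0835; 0.0316.
Sum = 2.770864; P₂ = 2.770864 / 11 = 0.252.

0.252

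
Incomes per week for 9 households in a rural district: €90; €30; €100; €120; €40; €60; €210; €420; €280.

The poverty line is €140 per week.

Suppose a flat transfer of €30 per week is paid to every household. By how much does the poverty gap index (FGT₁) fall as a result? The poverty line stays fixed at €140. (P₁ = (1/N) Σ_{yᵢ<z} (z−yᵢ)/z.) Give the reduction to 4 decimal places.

Before: below the line — €30, €40, €60, €90, €100, €120; poverty gap index (FGT₁) = 0.317460.
After the €30 transfer: below the line — €60, €70, €90, €120, €130; poverty gap index (FGT₁) = 0.182540.
Reduction = 0.317460 − 0.182540 = 0.1349.

0.1349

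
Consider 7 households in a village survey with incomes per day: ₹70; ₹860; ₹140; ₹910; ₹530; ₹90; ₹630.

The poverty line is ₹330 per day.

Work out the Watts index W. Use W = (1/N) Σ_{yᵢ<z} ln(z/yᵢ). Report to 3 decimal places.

0.530

Below the line: ₹70, ₹90, ₹140 (q = 3 of N = 7).
ln(z/y) terms: ln(330/70) = 1.5506; ln(330/90) = 1.2993; ln(330/140) = 0.8575.
W = 3.707331 / 7 = 0.530.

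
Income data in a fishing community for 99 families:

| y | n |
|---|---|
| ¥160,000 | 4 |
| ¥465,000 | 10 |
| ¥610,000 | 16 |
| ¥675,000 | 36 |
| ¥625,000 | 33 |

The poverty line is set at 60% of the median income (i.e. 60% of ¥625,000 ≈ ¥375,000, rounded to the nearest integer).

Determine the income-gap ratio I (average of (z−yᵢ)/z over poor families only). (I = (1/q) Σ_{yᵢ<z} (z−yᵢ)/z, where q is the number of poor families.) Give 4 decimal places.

Below z: 4×¥160,000 (q = 4 of N = 99).
Shortfall ratios (z−y)/z: 0.5733 (×4); sum = 2.293333.
I averages over the q = 4 poor units only: 2.293333 / 4 = 0.5733.

0.5733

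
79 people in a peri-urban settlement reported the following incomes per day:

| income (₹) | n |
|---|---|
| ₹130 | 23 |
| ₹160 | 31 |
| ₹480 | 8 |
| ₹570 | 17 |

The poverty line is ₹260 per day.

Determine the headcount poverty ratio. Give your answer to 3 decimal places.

54 of the 79 people have income below ₹260.
H = 54/79 = 0.684.

0.684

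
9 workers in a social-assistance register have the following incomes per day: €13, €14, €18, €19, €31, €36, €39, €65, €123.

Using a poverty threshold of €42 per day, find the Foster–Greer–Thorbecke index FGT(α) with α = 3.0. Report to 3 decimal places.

0.111

Incomes under z: €13, €14, €18, €19, €31, €36, €39 (q = 7 of N = 9).
Normalized shortfalls: (42−13)/42 = 0.6905; (42−14)/42 = 0.6667; (42−18)/42 = 0.5714; (42−19)/42 = 0.5476; (42−31)/42 = 0.2619; (42−36)/42 = 0.1429; (42−39)/42 = 0.0714.
Raised to α = 3.0: 0.32919; 0.29630; 0.18659; 0.16422; 0.01797; 0.00292; 0.00036.
Sum = 0.997543; FGT(3.0) = 0.997543 / 9 = 0.111.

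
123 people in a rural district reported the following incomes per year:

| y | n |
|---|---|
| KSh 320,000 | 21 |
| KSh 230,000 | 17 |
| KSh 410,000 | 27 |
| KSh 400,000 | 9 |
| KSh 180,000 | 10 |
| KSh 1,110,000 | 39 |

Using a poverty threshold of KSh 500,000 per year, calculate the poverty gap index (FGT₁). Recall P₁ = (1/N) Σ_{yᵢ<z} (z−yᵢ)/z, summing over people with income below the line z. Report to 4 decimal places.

0.2423

Below the line: 10×KSh 180,000, 17×KSh 230,000, 21×KSh 320,000, 9×KSh 400,000, 27×KSh 410,000 (q = 84 of N = 123).
Shortfall ratios: (500000−180000)/500000 = 0.6400 (×10); (500000−230000)/500000 = 0.5400 (×17); (500000−320000)/500000 = 0.3600 (×21); (500000−400000)/500000 = 0.2000 (×9); (500000−410000)/500000 = 0.1800 (×27).
Sum of shortfalls = 29.800000; P₁ averages over all N: 29.800000 / 123 = 0.2423.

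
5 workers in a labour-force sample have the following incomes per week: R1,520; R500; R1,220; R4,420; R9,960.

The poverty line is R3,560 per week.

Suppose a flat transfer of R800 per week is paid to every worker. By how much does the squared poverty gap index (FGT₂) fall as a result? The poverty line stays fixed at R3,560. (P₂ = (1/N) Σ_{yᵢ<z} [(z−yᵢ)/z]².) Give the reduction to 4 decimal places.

Before: below the line — R500, R1,220, R1,520; squared poverty gap index (FGT₂) = 0.299849.
After the R800 transfer: below the line — R1,300, R2,020, R2,320; squared poverty gap index (FGT₂) = 0.142293.
Reduction = 0.299849 − 0.142293 = 0.1576.

0.1576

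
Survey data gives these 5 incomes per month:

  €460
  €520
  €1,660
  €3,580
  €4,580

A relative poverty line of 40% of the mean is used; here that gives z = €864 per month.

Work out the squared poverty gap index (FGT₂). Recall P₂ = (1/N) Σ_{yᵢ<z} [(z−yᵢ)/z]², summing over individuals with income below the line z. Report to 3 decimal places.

0.075

Incomes under z: €460, €520 (q = 2 of N = 5).
Relative gaps: (864−460)/864 = 0.4676; (864−520)/864 = 0.3981.
Squared: 0.2186; 0.1585.
Sum = 0.377165; P₂ = 0.377165 / 5 = 0.075.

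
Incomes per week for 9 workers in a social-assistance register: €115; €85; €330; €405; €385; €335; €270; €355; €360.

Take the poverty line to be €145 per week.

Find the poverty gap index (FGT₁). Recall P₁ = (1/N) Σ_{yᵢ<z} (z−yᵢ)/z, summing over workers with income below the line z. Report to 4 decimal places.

Incomes under z: €85, €115 (q = 2 of N = 9).
Shortfall ratios: (145−85)/145 = 0.4138; (145−115)/145 = 0.2069.
Sum of shortfalls = 0.620690; P₁ averages over all N: 0.620690 / 9 = 0.0690.

0.0690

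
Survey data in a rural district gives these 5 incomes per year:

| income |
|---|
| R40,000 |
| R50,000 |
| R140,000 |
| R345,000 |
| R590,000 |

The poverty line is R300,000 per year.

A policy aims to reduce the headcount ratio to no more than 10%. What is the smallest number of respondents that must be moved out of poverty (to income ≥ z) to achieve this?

3

Currently q = 3 of N = 5 are below the line (H = 0.600).
A headcount ratio of at most 10% allows at most ⌊0.10 × 5⌋ = 0 poor respondents.
So at least 3 − 0 = 3 must be lifted.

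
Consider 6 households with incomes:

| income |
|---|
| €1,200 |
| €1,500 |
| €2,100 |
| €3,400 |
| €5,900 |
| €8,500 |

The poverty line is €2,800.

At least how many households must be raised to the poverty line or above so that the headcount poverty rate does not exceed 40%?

1

Currently q = 3 of N = 6 are below the line (H = 0.500).
A headcount ratio of at most 40% allows at most ⌊0.40 × 6⌋ = 2 poor households.
So at least 3 − 2 = 1 must be lifted.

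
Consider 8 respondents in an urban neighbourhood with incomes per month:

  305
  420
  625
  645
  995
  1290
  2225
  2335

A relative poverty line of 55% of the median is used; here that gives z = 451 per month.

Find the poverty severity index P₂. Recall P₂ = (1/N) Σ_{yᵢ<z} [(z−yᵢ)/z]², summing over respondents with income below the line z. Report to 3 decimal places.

Below z: 305, 420 (q = 2 of N = 8).
Relative gaps: (451−305)/451 = 0.3237; (451−420)/451 = 0.0687.
Squared: 0.1048; 0.0047.
Sum = 0.109523; P₂ = 0.109523 / 8 = 0.014.

0.014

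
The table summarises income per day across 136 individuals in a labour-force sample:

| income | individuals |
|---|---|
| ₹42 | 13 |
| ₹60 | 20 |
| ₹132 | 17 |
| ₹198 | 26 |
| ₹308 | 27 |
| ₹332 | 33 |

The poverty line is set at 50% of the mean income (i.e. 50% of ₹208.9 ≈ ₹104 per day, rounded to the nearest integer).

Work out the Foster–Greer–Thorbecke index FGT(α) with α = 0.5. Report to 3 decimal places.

Below z: 13×₹42, 20×₹60 (q = 33 of N = 136).
Gap ratios (z−y)/z: (104−42)/104 = 0.5962 (×13); (104−60)/104 = 0.4231 (×20).
Raised to α = 0.5: 0.77211 (×13); 0.65044 (×20).
Sum = 23.046303; FGT(0.5) = 23.046303 / 136 = 0.169.

0.169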